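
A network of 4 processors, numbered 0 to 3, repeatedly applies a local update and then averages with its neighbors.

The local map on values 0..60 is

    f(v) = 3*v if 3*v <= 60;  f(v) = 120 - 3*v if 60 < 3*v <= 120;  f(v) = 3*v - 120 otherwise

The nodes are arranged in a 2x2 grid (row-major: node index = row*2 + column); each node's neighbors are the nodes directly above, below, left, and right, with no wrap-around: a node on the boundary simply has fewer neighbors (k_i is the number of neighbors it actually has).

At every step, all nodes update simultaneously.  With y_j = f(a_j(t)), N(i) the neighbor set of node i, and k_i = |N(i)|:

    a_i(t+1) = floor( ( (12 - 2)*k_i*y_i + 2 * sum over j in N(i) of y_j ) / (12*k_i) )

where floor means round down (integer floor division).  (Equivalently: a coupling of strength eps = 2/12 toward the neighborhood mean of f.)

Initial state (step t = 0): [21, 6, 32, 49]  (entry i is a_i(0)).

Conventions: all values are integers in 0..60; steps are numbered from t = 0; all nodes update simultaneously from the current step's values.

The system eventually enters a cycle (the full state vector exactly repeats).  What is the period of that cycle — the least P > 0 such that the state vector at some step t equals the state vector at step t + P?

Answer: 2
Key observation: The state at step 36, [22, 38, 38, 22], reappears at step 38 — and no state repeats earlier — so the cycle the system enters has period 2.

Derivation:
t=0: [21, 6, 32, 49]
t=1: [51, 22, 27, 26]
t=2: [35, 51, 38, 42]
t=3: [15, 29, 6, 8]
t=4: [41, 33, 20, 24]
t=5: [9, 21, 54, 46]
t=6: [30, 51, 38, 23]
t=7: [28, 34, 11, 45]
t=8: [34, 19, 31, 16]
t=9: [22, 53, 28, 47]
t=10: [51, 38, 36, 23]
t=11: [29, 12, 17, 44]
t=12: [34, 33, 46, 17]
t=13: [18, 23, 20, 45]
t=14: [54, 48, 55, 21]
t=15: [40, 28, 45, 53]
t=16: [4, 33, 15, 36]
t=17: [15, 19, 39, 15]
t=18: [42, 55, 10, 42]
t=19: [11, 38, 26, 11]
t=20: [31, 10, 40, 31]
t=21: [25, 29, 4, 25]
t=22: [41, 35, 17, 41]
t=23: [8, 13, 43, 8]
t=24: [24, 36, 11, 24]
t=25: [43, 18, 35, 43]
t=26: [13, 46, 14, 13]
t=27: [37, 21, 41, 37]
t=28: [12, 49, 4, 12]
t=29: [33, 28, 16, 33]
t=30: [24, 33, 43, 24]
t=31: [42, 25, 15, 42]
t=32: [12, 38, 38, 12]
t=33: [31, 11, 11, 31]
t=34: [28, 32, 32, 28]
t=35: [34, 26, 26, 34]
t=36: [22, 38, 38, 22]
t=37: [46, 14, 14, 46]
t=38: [22, 38, 38, 22]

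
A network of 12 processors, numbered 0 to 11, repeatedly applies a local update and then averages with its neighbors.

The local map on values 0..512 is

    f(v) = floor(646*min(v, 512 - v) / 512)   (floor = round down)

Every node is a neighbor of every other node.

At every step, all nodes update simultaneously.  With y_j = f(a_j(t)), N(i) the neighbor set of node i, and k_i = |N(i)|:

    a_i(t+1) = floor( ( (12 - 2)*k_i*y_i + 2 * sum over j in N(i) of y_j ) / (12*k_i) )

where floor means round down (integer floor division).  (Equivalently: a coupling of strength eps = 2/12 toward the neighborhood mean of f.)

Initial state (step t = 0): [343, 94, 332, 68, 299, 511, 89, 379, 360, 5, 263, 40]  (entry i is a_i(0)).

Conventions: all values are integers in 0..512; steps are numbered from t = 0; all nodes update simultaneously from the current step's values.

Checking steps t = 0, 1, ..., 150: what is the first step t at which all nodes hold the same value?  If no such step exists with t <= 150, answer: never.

Simulating step by step:
t=0: [343, 94, 332, 68, 299, 511, 89, 379, 360, 5, 263, 40]  (not all equal)
t=1: [200, 123, 212, 96, 245, 27, 118, 163, 182, 31, 283, 67]  (not all equal)
t=2: [238, 159, 250, 131, 285, 60, 153, 200, 219, 64, 267, 101]  (not all equal)
t=3: [284, 202, 296, 174, 273, 100, 196, 245, 264, 104, 291, 142]  (not all equal)
t=4: [278, 251, 266, 223, 290, 147, 246, 296, 299, 151, 271, 190]  (not all equal)
t=5: [290, 307, 302, 279, 278, 200, 302, 271, 268, 204, 297, 244]  (not all equal)
t=6: [279, 261, 266, 290, 292, 256, 266, 299, 301, 261, 272, 301]  (not all equal)
t=7: [293, 311, 307, 282, 280, 317, 307, 272, 271, 311, 300, 271]  (not all equal)
t=8: [275, 257, 261, 287, 288, 251, 261, 297, 298, 257, 268, 298]  (not all equal)
t=9: [298, 316, 312, 285, 284, 312, 312, 275, 275, 316, 305, 275]  (not all equal)
t=10: [270, 251, 255, 283, 284, 255, 255, 293, 293, 251, 262, 293]  (not all equal)
t=11: [304, 313, 317, 290, 289, 317, 317, 280, 280, 313, 312, 280]  (not all equal)
t=12: [262, 253, 249, 277, 278, 249, 249, 287, 287, 253, 254, 287]  (not all equal)
t=13: [313, 316, 312, 297, 296, 312, 312, 286, 286, 316, 317, 286]  (not all equal)
t=14: [253, 249, 253, 269, 270, 253, 253, 280, 280, 249, 248, 280]  (not all equal)
t=15: [317, 313, 317, 306, 305, 317, 317, 295, 295, 313, 311, 295]  (not all equal)
t=16: [247, 252, 247, 258, 260, 247, 247, 270, 270, 252, 253, 270]  (not all equal)
t=17: [311, 316, 311, 318, 316, 311, 311, 306, 306, 316, 317, 306]  (not all equal)
t=18: [252, 247, 252, 245, 247, 252, 252, 257, 257, 247, 247, 257]  (not all equal)
t=19: [316, 311, 316, 310, 311, 316, 316, 319, 319, 311, 311, 319]  (not all equal)
t=20: [247, 252, 247, 253, 252, 247, 247, 244, 244, 252, 252, 244]  (not all equal)
t=21: [311, 316, 311, 317, 316, 311, 311, 308, 308, 316, 316, 308]  (not all equal)
t=22: [252, 247, 252, 246, 247, 252, 252, 255, 255, 247, 247, 255]  (not all equal)
t=23: [316, 311, 316, 310, 311, 316, 316, 319, 319, 311, 311, 319]  (not all equal)

Answer: never
Key observation: The state at step 19 reappears at step 23 — the system is in a cycle of period 4 from step 19 on.  No step 0..23 is synchronized, and the cycle repeats forever, so no step up to 150 (or ever) has all nodes equal.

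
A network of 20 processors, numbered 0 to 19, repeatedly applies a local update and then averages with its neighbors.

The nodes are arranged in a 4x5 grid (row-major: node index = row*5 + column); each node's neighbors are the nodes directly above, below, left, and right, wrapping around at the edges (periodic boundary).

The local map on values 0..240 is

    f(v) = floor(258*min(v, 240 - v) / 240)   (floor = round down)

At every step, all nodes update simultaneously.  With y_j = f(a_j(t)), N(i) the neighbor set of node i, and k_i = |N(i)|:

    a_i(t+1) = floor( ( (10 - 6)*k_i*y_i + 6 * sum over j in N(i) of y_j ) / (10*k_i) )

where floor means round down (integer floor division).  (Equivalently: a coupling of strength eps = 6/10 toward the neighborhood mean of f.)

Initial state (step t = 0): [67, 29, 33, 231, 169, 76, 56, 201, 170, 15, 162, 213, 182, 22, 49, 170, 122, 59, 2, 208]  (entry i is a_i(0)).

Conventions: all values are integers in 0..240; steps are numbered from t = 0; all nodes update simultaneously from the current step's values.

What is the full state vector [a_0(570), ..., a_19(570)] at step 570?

Answer: [127, 127, 128, 129, 128, 127, 127, 128, 129, 128, 127, 127, 128, 129, 128, 127, 127, 128, 129, 128]
Key observation: The state at step 22, [127, 127, 128, 129, 128, 127, 127, 128, 129, 128, 127, 127, 128, 129, 128, 127, 127, 128, 129, 128], reappears at step 26: the system is in a cycle of period 4 from step 22 on.  Therefore the state at step 570 equals the state at step 22 + ((570 - 22) mod 4) = 22, which is [127, 127, 128, 129, 128, 127, 127, 128, 129, 128, 127, 127, 128, 129, 128, 127, 127, 128, 129, 128].

Derivation:
t=0: [67, 29, 33, 231, 169, 76, 56, 201, 170, 15, 162, 213, 182, 22, 49, 170, 122, 59, 2, 208]
t=1: [68, 56, 35, 31, 50, 67, 51, 51, 43, 49, 68, 61, 48, 37, 44, 77, 80, 58, 20, 44]
t=2: [69, 61, 46, 36, 51, 66, 59, 49, 45, 53, 69, 65, 53, 40, 50, 74, 74, 54, 35, 49]
t=3: [69, 65, 51, 43, 54, 68, 63, 53, 47, 56, 70, 68, 55, 46, 54, 73, 72, 56, 43, 54]
t=4: [71, 68, 56, 49, 58, 70, 67, 56, 51, 59, 72, 70, 59, 51, 59, 73, 72, 59, 50, 59]
t=5: [73, 71, 61, 55, 62, 73, 71, 61, 55, 63, 74, 73, 63, 56, 63, 75, 74, 63, 56, 63]
t=6: [76, 75, 66, 61, 67, 76, 74, 66, 61, 67, 77, 76, 67, 61, 67, 77, 76, 67, 61, 67]
t=7: [79, 78, 71, 66, 72, 79, 78, 70, 66, 72, 80, 79, 72, 67, 72, 80, 79, 72, 67, 72]
t=8: [83, 82, 76, 72, 77, 83, 82, 75, 72, 77, 84, 83, 77, 73, 77, 84, 83, 77, 73, 77]
t=9: [87, 87, 81, 78, 82, 87, 87, 81, 78, 82, 88, 87, 82, 79, 82, 88, 87, 82, 79, 82]
t=10: [92, 92, 87, 84, 88, 92, 92, 87, 84, 88, 92, 92, 88, 85, 88, 92, 92, 88, 85, 88]
t=11: [97, 97, 93, 91, 94, 97, 97, 93, 91, 94, 97, 97, 94, 91, 94, 97, 97, 94, 91, 94]
t=12: [103, 103, 99, 97, 100, 103, 103, 99, 97, 100, 103, 103, 100, 98, 100, 103, 103, 100, 98, 100]
t=13: [109, 109, 106, 104, 107, 109, 109, 106, 104, 107, 109, 109, 107, 105, 107, 109, 109, 107, 105, 107]
t=14: [116, 116, 113, 112, 114, 116, 116, 113, 112, 114, 116, 116, 114, 112, 114, 116, 116, 114, 112, 114]
t=15: [123, 123, 121, 120, 122, 123, 123, 121, 120, 122, 123, 123, 121, 120, 122, 123, 123, 121, 120, 122]
t=16: [125, 125, 127, 128, 126, 125, 125, 127, 128, 126, 125, 125, 127, 128, 126, 125, 125, 127, 128, 126]
t=17: [122, 122, 121, 120, 121, 122, 122, 121, 120, 121, 122, 122, 121, 120, 121, 122, 122, 121, 120, 121]
t=18: [126, 126, 127, 128, 127, 126, 126, 127, 128, 127, 126, 126, 127, 128, 127, 126, 126, 127, 128, 127]
t=19: [121, 121, 121, 120, 121, 121, 121, 121, 120, 121, 121, 121, 121, 120, 121, 121, 121, 121, 120, 121]
t=20: [127, 127, 127, 128, 127, 127, 127, 127, 128, 127, 127, 127, 127, 128, 127, 127, 127, 127, 128, 127]
t=21: [121, 121, 120, 120, 120, 121, 121, 120, 120, 120, 121, 121, 120, 120, 120, 121, 121, 120, 120, 120]
t=22: [127, 127, 128, 129, 128, 127, 127, 128, 129, 128, 127, 127, 128, 129, 128, 127, 127, 128, 129, 128]
t=23: [120, 120, 120, 119, 120, 120, 120, 120, 119, 120, 120, 120, 120, 119, 120, 120, 120, 120, 119, 120]
t=24: [129, 129, 128, 127, 128, 129, 129, 128, 127, 128, 129, 129, 128, 127, 128, 129, 129, 128, 127, 128]
t=25: [119, 119, 120, 120, 120, 119, 119, 120, 120, 120, 119, 119, 120, 120, 120, 119, 119, 120, 120, 120]
t=26: [127, 127, 128, 129, 128, 127, 127, 128, 129, 128, 127, 127, 128, 129, 128, 127, 127, 128, 129, 128]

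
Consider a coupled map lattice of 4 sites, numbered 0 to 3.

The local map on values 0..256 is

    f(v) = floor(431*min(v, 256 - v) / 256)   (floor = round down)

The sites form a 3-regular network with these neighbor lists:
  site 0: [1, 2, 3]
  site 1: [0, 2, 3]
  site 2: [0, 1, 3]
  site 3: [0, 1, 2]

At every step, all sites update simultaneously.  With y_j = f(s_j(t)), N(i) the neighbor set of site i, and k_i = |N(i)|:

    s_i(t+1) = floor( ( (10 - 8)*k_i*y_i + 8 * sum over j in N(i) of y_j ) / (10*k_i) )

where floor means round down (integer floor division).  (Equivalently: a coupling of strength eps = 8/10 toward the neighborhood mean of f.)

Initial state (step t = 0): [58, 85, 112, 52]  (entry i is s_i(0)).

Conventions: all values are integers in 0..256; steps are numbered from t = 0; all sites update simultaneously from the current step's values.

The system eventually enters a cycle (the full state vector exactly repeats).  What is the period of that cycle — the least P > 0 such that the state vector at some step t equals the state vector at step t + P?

Answer: 8
Key observation: The state at step 5, [213, 213, 213, 213], reappears at step 13 — and no state repeats earlier — so the cycle the system enters has period 8.

Derivation:
t=0: [58, 85, 112, 52]
t=1: [130, 127, 124, 131]
t=2: [210, 210, 210, 210]
t=3: [77, 77, 77, 77]
t=4: [129, 129, 129, 129]
t=5: [213, 213, 213, 213]
t=6: [72, 72, 72, 72]
t=7: [121, 121, 121, 121]
t=8: [203, 203, 203, 203]
t=9: [89, 89, 89, 89]
t=10: [149, 149, 149, 149]
t=11: [180, 180, 180, 180]
t=12: [127, 127, 127, 127]
t=13: [213, 213, 213, 213]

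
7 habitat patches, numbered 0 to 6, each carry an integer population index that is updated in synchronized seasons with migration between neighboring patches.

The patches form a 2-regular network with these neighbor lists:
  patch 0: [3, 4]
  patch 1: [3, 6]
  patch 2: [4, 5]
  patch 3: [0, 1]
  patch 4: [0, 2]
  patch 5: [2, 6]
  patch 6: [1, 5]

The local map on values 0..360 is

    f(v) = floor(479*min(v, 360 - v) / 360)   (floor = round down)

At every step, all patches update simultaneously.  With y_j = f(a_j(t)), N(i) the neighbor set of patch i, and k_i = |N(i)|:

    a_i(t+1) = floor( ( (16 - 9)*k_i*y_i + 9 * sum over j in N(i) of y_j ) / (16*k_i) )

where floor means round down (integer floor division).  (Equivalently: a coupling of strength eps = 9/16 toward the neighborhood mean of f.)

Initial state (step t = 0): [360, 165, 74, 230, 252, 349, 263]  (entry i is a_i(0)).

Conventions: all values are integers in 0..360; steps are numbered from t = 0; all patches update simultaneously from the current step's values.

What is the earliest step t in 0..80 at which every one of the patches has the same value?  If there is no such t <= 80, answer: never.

Simulating step by step:
t=0: [360, 165, 74, 230, 252, 349, 263]  (not all equal)
t=1: [88, 180, 87, 136, 90, 69, 121]  (not all equal)
t=2: [135, 200, 109, 178, 117, 117, 162]  (not all equal)
t=3: [188, 219, 150, 213, 158, 169, 197]  (not all equal)
t=4: [213, 197, 209, 202, 211, 214, 210]  (not all equal)
t=5: [200, 209, 197, 207, 197, 197, 202]  (not all equal)
t=6: [210, 203, 216, 204, 214, 214, 208]  (not all equal)
t=7: [199, 206, 192, 205, 194, 195, 201]  (not all equal)
t=8: [213, 206, 221, 207, 219, 217, 211]  (not all equal)
t=9: [195, 202, 186, 201, 188, 190, 197]  (not all equal)
t=10: [219, 211, 228, 212, 226, 224, 217]  (not all equal)
t=11: [187, 195, 177, 194, 179, 181, 189]  (not all equal)
t=12: [229, 221, 236, 222, 234, 234, 227]  (not all equal)
t=13: [174, 181, 165, 180, 168, 168, 175]  (not all equal)
t=14: [231, 236, 221, 236, 224, 224, 231]  (not all equal)
t=15: [171, 165, 181, 165, 178, 178, 171]  (not all equal)
t=16: [227, 221, 236, 221, 234, 234, 227]  (not all equal)
t=17: [175, 181, 165, 181, 168, 168, 175]  (not all equal)
t=18: [231, 236, 221, 236, 224, 224, 231]  (not all equal)

Answer: never
Key observation: The state at step 14 reappears at step 18 — the system is in a cycle of period 4 from step 14 on.  No step 0..18 is synchronized, and the cycle repeats forever, so no step up to 80 (or ever) has all patches equal.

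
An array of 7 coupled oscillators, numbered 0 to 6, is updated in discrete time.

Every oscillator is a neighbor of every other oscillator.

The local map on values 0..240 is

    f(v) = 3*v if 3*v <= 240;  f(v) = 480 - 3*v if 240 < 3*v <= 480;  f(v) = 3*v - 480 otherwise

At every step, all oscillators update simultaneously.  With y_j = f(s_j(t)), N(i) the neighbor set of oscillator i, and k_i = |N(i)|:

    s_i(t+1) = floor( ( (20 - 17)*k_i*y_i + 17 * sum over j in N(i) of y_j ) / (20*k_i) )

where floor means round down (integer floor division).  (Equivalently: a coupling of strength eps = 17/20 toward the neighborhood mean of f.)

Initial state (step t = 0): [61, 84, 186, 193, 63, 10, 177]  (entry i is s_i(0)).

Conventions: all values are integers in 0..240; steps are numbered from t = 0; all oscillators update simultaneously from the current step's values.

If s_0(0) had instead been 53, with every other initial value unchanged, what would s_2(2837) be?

Simulating step by step:
t=0: [53, 84, 186, 193, 63, 10, 177]
t=1: [119, 120, 118, 118, 119, 118, 118]
t=2: [124, 124, 124, 124, 124, 124, 124]
t=3: [108, 108, 108, 108, 108, 108, 108]
t=4: [156, 156, 156, 156, 156, 156, 156]
t=5: [12, 12, 12, 12, 12, 12, 12]
t=6: [36, 36, 36, 36, 36, 36, 36]
t=7: [108, 108, 108, 108, 108, 108, 108]

Answer: s_2(2837) = 12
Key observation: The state at step 3, [108, 108, 108, 108, 108, 108, 108], reappears at step 7: the system is in a cycle of period 4 from step 3 on.  Therefore the state at step 2837 equals the state at step 3 + ((2837 - 3) mod 4) = 5, which is [12, 12, 12, 12, 12, 12, 12].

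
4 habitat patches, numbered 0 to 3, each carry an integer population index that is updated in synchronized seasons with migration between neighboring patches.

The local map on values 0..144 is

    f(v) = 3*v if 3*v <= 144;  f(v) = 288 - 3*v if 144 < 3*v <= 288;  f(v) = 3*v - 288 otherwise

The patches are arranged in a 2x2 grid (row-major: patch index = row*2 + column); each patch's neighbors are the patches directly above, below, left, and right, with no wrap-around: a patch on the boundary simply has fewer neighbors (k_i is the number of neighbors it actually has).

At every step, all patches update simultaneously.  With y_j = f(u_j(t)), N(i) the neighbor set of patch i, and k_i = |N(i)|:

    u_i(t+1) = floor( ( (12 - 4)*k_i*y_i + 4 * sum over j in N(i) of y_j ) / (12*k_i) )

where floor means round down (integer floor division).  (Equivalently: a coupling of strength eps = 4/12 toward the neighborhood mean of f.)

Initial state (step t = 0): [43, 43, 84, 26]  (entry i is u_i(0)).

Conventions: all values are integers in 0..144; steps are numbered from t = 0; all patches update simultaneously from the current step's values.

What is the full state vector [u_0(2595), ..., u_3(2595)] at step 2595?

Simulating step by step:
t=0: [43, 43, 84, 26]
t=1: [113, 120, 58, 79]
t=2: [65, 65, 93, 65]
t=3: [79, 93, 37, 79]
t=4: [54, 23, 91, 54]
t=5: [98, 88, 52, 98]
t=6: [30, 18, 90, 30]
t=7: [72, 66, 42, 72]
t=8: [84, 84, 108, 84]
t=9: [36, 36, 36, 36]
t=10: [108, 108, 108, 108]
t=11: [36, 36, 36, 36]

Answer: [36, 36, 36, 36]
Key observation: The state at step 9, [36, 36, 36, 36], reappears at step 11: the system is in a cycle of period 2 from step 9 on.  Therefore the state at step 2595 equals the state at step 9 + ((2595 - 9) mod 2) = 9, which is [36, 36, 36, 36].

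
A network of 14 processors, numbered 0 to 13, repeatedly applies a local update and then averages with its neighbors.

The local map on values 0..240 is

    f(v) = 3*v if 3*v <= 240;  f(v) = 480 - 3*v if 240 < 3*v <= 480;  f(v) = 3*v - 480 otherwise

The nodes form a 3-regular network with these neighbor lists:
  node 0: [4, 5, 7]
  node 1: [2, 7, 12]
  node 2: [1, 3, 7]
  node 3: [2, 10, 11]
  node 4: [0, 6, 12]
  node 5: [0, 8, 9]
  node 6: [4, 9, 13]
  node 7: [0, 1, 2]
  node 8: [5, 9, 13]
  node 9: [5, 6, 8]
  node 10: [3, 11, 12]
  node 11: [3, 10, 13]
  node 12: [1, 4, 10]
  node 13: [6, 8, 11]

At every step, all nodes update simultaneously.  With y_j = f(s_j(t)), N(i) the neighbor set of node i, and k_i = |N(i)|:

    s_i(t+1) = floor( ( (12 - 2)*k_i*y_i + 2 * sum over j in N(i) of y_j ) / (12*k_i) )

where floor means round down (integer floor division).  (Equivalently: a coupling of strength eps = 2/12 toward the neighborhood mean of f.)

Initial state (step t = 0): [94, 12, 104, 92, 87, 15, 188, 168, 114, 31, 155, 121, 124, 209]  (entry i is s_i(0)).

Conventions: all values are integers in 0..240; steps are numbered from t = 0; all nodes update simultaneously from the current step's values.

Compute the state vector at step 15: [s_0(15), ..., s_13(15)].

Answer: [138, 133, 103, 40, 149, 173, 23, 99, 216, 177, 165, 199, 91, 43]

Derivation:
t=0: [94, 12, 104, 92, 87, 15, 188, 168, 114, 31, 155, 121, 124, 209]
t=1: [181, 46, 154, 186, 204, 61, 95, 42, 130, 92, 36, 117, 105, 141]
t=2: [77, 132, 34, 79, 133, 172, 184, 117, 99, 196, 110, 121, 158, 70]
t=3: [206, 83, 110, 218, 84, 59, 82, 130, 172, 106, 145, 130, 22, 195]
t=4: [142, 209, 152, 160, 214, 166, 222, 103, 54, 159, 55, 93, 83, 107]
t=5: [64, 146, 37, 21, 161, 27, 173, 155, 145, 22, 161, 185, 218, 163]
t=6: [165, 51, 99, 63, 25, 84, 36, 31, 46, 64, 19, 66, 147, 16]
t=7: [34, 145, 176, 181, 71, 209, 107, 97, 141, 186, 71, 181, 48, 64]
t=8: [115, 58, 56, 70, 200, 135, 159, 168, 70, 85, 192, 78, 146, 175]
t=9: [124, 158, 162, 202, 110, 94, 24, 46, 194, 203, 107, 214, 56, 62]
t=10: [117, 22, 20, 123, 144, 183, 85, 121, 113, 128, 157, 161, 157, 173]
t=11: [120, 65, 66, 96, 60, 77, 197, 111, 128, 104, 14, 11, 14, 53]
t=12: [131, 184, 194, 175, 165, 213, 120, 151, 111, 164, 49, 49, 58, 145]
t=13: [83, 76, 93, 59, 33, 146, 104, 37, 134, 33, 142, 135, 158, 60]
t=14: [206, 207, 196, 165, 105, 57, 161, 129, 82, 98, 59, 85, 26, 167]
t=15: [138, 133, 103, 40, 149, 173, 23, 99, 216, 177, 165, 199, 91, 43]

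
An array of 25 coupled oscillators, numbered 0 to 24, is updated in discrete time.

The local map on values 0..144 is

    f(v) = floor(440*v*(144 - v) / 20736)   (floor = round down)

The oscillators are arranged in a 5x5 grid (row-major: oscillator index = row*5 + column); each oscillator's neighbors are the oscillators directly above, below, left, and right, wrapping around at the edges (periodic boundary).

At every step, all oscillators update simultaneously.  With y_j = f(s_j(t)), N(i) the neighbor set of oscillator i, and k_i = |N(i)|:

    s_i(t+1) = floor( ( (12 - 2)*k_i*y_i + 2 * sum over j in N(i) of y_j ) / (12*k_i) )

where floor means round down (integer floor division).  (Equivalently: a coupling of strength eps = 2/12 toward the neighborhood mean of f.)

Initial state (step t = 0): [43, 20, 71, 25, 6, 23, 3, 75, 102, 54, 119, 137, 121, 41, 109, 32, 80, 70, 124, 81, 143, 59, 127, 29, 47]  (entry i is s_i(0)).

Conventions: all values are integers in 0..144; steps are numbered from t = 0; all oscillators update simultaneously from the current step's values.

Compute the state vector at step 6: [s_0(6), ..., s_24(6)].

Simulating step by step:
t=0: [43, 20, 71, 25, 6, 23, 3, 75, 102, 54, 119, 137, 121, 41, 109, 32, 80, 70, 124, 81, 143, 59, 127, 29, 47]
t=1: [82, 56, 102, 64, 28, 60, 16, 101, 90, 96, 62, 26, 62, 85, 81, 75, 102, 101, 59, 102, 17, 97, 53, 69, 88]
t=2: [102, 100, 91, 105, 74, 103, 51, 90, 102, 96, 105, 68, 103, 106, 106, 104, 90, 93, 104, 92, 54, 94, 101, 108, 99]
t=3: [91, 93, 100, 87, 106, 89, 99, 101, 90, 96, 87, 106, 90, 85, 86, 89, 102, 98, 88, 98, 101, 98, 92, 83, 94]
t=4: [100, 99, 94, 103, 87, 102, 94, 93, 102, 97, 104, 87, 101, 105, 104, 101, 90, 95, 103, 96, 93, 95, 100, 106, 98]
t=5: [93, 94, 98, 89, 103, 90, 98, 99, 90, 95, 88, 103, 92, 86, 88, 92, 102, 97, 89, 96, 99, 97, 93, 86, 95]
t=6: [99, 98, 95, 102, 90, 102, 95, 94, 102, 98, 103, 90, 100, 104, 103, 100, 90, 96, 102, 97, 94, 95, 99, 104, 97]

Answer: [99, 98, 95, 102, 90, 102, 95, 94, 102, 98, 103, 90, 100, 104, 103, 100, 90, 96, 102, 97, 94, 95, 99, 104, 97]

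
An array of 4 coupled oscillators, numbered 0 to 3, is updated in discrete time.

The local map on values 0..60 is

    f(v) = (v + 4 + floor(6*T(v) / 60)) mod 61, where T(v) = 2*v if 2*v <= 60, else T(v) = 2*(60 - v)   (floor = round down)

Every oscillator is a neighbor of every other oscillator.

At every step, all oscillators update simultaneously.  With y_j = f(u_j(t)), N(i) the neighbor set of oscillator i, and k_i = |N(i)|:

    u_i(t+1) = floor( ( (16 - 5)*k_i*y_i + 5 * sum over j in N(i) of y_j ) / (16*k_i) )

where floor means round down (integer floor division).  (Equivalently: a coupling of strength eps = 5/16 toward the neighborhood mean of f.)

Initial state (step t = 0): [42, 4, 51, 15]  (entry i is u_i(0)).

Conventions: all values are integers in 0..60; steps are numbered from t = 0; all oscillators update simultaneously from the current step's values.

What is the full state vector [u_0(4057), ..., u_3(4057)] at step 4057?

Simulating step by step:
t=0: [42, 4, 51, 15]
t=1: [42, 18, 46, 26]
t=2: [45, 31, 47, 37]
t=3: [50, 43, 50, 46]
t=4: [54, 51, 54, 52]
t=5: [58, 56, 58, 57]
t=6: [7, 41, 7, 6]
t=7: [15, 36, 15, 15]
t=8: [24, 37, 24, 24]
t=9: [33, 40, 33, 33]
t=10: [42, 46, 42, 42]
t=11: [49, 51, 49, 49]
t=12: [55, 55, 55, 55]
t=13: [60, 60, 60, 60]
t=14: [3, 3, 3, 3]
t=15: [7, 7, 7, 7]
t=16: [12, 12, 12, 12]
t=17: [18, 18, 18, 18]
t=18: [25, 25, 25, 25]
t=19: [34, 34, 34, 34]
t=20: [43, 43, 43, 43]
t=21: [50, 50, 50, 50]
t=22: [56, 56, 56, 56]
t=23: [60, 60, 60, 60]

Answer: [18, 18, 18, 18]
Key observation: The state at step 13, [60, 60, 60, 60], reappears at step 23: the system is in a cycle of period 10 from step 13 on.  Therefore the state at step 4057 equals the state at step 13 + ((4057 - 13) mod 10) = 17, which is [18, 18, 18, 18].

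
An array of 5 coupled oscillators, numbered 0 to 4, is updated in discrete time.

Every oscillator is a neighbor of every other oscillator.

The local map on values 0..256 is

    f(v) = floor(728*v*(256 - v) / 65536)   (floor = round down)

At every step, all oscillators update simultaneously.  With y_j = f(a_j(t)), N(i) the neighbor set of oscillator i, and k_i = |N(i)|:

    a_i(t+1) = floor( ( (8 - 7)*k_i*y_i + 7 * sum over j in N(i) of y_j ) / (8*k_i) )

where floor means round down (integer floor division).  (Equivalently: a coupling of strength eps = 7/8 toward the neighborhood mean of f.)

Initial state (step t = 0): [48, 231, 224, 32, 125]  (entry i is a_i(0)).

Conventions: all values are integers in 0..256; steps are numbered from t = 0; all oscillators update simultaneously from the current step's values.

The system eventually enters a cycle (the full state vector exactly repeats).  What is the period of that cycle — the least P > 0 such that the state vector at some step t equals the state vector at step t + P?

Answer: 2
Key observation: The state at step 13, [165, 165, 165, 165, 165], reappears at step 15 — and no state repeats earlier — so the cycle the system enters has period 2.

Derivation:
t=0: [48, 231, 224, 32, 125]
t=1: [101, 106, 104, 104, 95]
t=2: [173, 173, 173, 173, 174]
t=3: [158, 158, 158, 158, 158]
t=4: [172, 172, 172, 172, 172]
t=5: [160, 160, 160, 160, 160]
t=6: [170, 170, 170, 170, 170]
t=7: [162, 162, 162, 162, 162]
t=8: [169, 169, 169, 169, 169]
t=9: [163, 163, 163, 163, 163]
t=10: [168, 168, 168, 168, 168]
t=11: [164, 164, 164, 164, 164]
t=12: [167, 167, 167, 167, 167]
t=13: [165, 165, 165, 165, 165]
t=14: [166, 166, 166, 166, 166]
t=15: [165, 165, 165, 165, 165]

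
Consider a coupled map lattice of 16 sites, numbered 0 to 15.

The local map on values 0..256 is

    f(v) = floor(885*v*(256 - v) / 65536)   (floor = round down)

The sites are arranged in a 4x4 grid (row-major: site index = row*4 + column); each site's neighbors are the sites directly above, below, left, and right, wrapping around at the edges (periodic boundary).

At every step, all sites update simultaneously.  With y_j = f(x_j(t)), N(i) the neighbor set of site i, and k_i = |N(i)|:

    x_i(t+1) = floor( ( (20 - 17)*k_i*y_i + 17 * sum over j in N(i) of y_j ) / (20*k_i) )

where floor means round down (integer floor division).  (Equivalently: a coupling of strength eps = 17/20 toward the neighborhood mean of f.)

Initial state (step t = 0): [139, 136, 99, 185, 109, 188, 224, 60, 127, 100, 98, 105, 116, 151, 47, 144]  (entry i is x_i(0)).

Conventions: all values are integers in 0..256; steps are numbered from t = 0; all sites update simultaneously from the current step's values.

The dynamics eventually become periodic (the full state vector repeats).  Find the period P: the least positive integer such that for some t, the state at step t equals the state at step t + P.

Simulating step by step:
t=0: [139, 136, 99, 185, 109, 188, 224, 60, 127, 100, 98, 105, 116, 151, 47, 144]
t=1: [209, 205, 164, 197, 196, 183, 173, 173, 215, 204, 169, 203, 217, 198, 200, 190]
t=2: [140, 163, 166, 171, 156, 161, 193, 167, 136, 160, 164, 166, 139, 139, 176, 145]
t=3: [209, 210, 190, 207, 211, 197, 196, 193, 210, 211, 192, 208, 218, 207, 207, 203]
t=4: [127, 145, 144, 150, 142, 139, 162, 142, 125, 143, 142, 148, 132, 127, 151, 131]
t=5: [218, 219, 213, 218, 219, 215, 216, 213, 218, 219, 213, 218, 221, 218, 218, 216]
t=6: [108, 114, 113, 117, 114, 111, 121, 113, 108, 114, 113, 117, 111, 108, 117, 110]
t=7: [217, 216, 218, 217, 216, 218, 218, 218, 217, 216, 218, 217, 215, 217, 217, 218]
t=8: [115, 113, 113, 112, 113, 114, 111, 113, 115, 113, 113, 112, 114, 115, 112, 114]
t=9: [217, 218, 217, 217, 218, 217, 217, 217, 217, 218, 217, 217, 218, 217, 217, 217]
t=10: [112, 113, 113, 114, 113, 112, 114, 113, 112, 113, 113, 114, 113, 112, 114, 113]
t=11: [217, 217, 218, 217, 217, 217, 217, 218, 217, 217, 218, 217, 217, 217, 217, 218]
t=12: [114, 113, 113, 112, 113, 114, 112, 113, 114, 113, 113, 112, 113, 114, 112, 113]
t=13: [217, 218, 217, 217, 218, 217, 217, 217, 217, 218, 217, 217, 218, 217, 217, 217]

Answer: 4
Key observation: The state at step 9, [217, 218, 217, 217, 218, 217, 217, 217, 217, 218, 217, 217, 218, 217, 217, 217], reappears at step 13 — and no state repeats earlier — so the cycle the system enters has period 4.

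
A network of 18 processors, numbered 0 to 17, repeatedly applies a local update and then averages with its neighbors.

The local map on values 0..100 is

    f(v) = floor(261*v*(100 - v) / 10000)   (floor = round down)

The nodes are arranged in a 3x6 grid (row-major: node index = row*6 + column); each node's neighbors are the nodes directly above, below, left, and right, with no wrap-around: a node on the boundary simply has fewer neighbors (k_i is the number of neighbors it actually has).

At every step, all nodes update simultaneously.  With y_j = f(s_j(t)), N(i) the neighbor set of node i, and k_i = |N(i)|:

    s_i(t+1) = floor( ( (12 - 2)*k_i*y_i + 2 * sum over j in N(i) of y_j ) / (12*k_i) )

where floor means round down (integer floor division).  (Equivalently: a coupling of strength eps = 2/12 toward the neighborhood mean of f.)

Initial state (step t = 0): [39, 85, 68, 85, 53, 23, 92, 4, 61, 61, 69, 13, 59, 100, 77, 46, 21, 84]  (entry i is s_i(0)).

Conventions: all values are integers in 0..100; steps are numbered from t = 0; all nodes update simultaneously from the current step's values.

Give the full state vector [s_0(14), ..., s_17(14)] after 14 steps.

Simulating step by step:
t=0: [39, 85, 68, 85, 53, 23, 92, 4, 61, 61, 69, 13, 59, 100, 77, 46, 21, 84]
t=1: [56, 34, 53, 37, 61, 46, 23, 13, 58, 60, 54, 31, 54, 6, 45, 61, 44, 35]
t=2: [62, 57, 64, 60, 62, 63, 47, 31, 61, 62, 63, 56, 58, 20, 61, 62, 63, 59]
t=3: [61, 62, 60, 61, 60, 60, 64, 55, 61, 61, 60, 63, 61, 44, 60, 61, 60, 62]
t=4: [61, 61, 61, 62, 62, 61, 60, 63, 62, 62, 61, 60, 62, 63, 62, 62, 61, 61]
t=5: [62, 61, 61, 61, 61, 61, 61, 60, 61, 61, 61, 62, 61, 60, 60, 61, 61, 62]
t=6: [61, 61, 62, 62, 62, 61, 61, 62, 62, 62, 61, 61, 62, 62, 62, 62, 61, 61]
t=7: [62, 61, 61, 61, 61, 61, 61, 61, 61, 61, 61, 62, 61, 61, 61, 61, 61, 62]
t=8: [61, 61, 62, 62, 62, 61, 61, 62, 62, 62, 61, 61, 62, 62, 62, 62, 61, 61]
t=9: [62, 61, 61, 61, 61, 61, 61, 61, 61, 61, 61, 62, 61, 61, 61, 61, 61, 62]
t=10: [61, 61, 62, 62, 62, 61, 61, 62, 62, 62, 61, 61, 62, 62, 62, 62, 61, 61]
t=11: [62, 61, 61, 61, 61, 61, 61, 61, 61, 61, 61, 62, 61, 61, 61, 61, 61, 62]
t=12: [61, 61, 62, 62, 62, 61, 61, 62, 62, 62, 61, 61, 62, 62, 62, 62, 61, 61]
t=13: [62, 61, 61, 61, 61, 61, 61, 61, 61, 61, 61, 62, 61, 61, 61, 61, 61, 62]
t=14: [61, 61, 62, 62, 62, 61, 61, 62, 62, 62, 61, 61, 62, 62, 62, 62, 61, 61]

Answer: [61, 61, 62, 62, 62, 61, 61, 62, 62, 62, 61, 61, 62, 62, 62, 62, 61, 61]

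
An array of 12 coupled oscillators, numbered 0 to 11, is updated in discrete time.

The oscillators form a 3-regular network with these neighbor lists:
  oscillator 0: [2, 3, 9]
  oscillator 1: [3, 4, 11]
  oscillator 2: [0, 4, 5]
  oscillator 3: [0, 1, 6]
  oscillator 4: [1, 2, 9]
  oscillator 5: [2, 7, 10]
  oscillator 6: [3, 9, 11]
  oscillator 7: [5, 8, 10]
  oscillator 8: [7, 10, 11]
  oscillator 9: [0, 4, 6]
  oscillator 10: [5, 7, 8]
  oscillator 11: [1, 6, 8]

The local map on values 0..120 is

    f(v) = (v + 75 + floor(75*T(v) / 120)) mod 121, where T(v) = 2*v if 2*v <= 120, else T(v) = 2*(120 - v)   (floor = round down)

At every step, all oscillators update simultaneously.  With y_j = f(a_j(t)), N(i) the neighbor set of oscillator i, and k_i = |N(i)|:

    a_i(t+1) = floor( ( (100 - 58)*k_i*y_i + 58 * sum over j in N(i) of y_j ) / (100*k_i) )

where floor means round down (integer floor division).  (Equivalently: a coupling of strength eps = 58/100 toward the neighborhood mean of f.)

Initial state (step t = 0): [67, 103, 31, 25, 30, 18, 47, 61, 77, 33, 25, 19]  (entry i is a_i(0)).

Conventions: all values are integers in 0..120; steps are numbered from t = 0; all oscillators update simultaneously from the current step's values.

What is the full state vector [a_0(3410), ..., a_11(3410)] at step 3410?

Answer: [83, 83, 83, 83, 83, 83, 83, 83, 83, 83, 83, 83]
Key observation: The state at step 5, [83, 83, 83, 83, 83, 83, 83, 83, 83, 83, 83, 83], reappears at step 6: the system is in a cycle of period 1 from step 5 on.  Therefore the state at step 3410 equals the state at step 5 + ((3410 - 5) mod 1) = 5, which is [83, 83, 83, 83, 83, 83, 83, 83, 83, 83, 83, 83].

Derivation:
t=0: [67, 103, 31, 25, 30, 18, 47, 61, 77, 33, 25, 19]
t=1: [48, 61, 52, 47, 33, 71, 54, 77, 76, 44, 59, 91]
t=2: [61, 69, 63, 68, 52, 82, 68, 84, 84, 54, 85, 81]
t=3: [85, 82, 83, 87, 77, 83, 83, 82, 82, 79, 82, 84]
t=4: [82, 83, 83, 82, 83, 83, 83, 83, 83, 83, 83, 83]
t=5: [83, 83, 83, 83, 83, 83, 83, 83, 83, 83, 83, 83]
t=6: [83, 83, 83, 83, 83, 83, 83, 83, 83, 83, 83, 83]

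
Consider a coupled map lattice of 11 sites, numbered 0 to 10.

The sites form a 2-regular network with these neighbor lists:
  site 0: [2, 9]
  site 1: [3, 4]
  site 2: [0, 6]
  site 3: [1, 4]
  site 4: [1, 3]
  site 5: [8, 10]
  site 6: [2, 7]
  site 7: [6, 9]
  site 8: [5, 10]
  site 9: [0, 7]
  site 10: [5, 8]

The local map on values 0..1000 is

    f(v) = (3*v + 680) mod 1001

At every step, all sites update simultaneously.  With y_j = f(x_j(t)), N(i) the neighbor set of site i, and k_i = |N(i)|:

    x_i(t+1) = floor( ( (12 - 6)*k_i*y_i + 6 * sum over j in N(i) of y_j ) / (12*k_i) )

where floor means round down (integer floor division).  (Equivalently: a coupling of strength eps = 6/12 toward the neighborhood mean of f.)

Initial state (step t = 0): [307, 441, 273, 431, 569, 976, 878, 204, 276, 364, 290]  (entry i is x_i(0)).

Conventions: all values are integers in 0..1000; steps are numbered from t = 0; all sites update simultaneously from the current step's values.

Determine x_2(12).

Simulating step by step:
t=0: [307, 441, 273, 431, 569, 976, 878, 204, 276, 364, 290]
t=1: [617, 339, 476, 582, 435, 566, 352, 416, 542, 608, 552]
t=2: [416, 700, 369, 632, 772, 347, 625, 772, 329, 615, 337]
t=3: [790, 781, 763, 730, 835, 699, 721, 766, 685, 741, 691]
t=4: [490, 272, 705, 484, 313, 758, 906, 923, 748, 706, 752]
t=5: [471, 434, 532, 343, 465, 940, 507, 520, 932, 546, 935]
t=6: [193, 685, 209, 617, 458, 487, 227, 247, 481, 240, 483]
t=7: [305, 511, 307, 460, 341, 131, 361, 399, 127, 369, 128]
t=8: [643, 295, 639, 257, 418, 66, 750, 825, 63, 760, 64]
t=9: [691, 627, 681, 599, 720, 874, 650, 547, 872, 668, 872]
t=10: [726, 607, 705, 586, 677, 296, 574, 487, 294, 608, 294]
t=11: [751, 535, 710, 520, 588, 564, 433, 295, 562, 499, 562]
t=12: [711, 311, 881, 300, 351, 367, 832, 570, 365, 461, 365]

Answer: x_2(12) = 881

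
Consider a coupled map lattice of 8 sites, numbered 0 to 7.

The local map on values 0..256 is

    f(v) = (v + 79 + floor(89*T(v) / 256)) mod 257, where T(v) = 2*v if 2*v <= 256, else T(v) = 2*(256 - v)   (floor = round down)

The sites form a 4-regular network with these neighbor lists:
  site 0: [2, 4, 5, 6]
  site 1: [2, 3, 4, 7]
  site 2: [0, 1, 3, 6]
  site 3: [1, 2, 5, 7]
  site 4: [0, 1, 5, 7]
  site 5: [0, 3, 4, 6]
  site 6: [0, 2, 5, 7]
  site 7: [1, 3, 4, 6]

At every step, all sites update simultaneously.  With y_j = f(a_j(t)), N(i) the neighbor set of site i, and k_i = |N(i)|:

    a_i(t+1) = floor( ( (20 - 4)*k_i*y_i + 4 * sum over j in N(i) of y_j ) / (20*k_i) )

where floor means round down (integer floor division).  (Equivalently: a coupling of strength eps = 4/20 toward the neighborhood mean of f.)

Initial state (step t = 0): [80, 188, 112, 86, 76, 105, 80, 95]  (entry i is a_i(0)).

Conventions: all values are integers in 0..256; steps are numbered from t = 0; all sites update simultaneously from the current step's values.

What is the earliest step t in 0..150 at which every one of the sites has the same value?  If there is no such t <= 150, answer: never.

Simulating step by step:
t=0: [80, 188, 112, 86, 76, 105, 80, 95]  (not all equal)
t=1: [192, 79, 44, 194, 191, 42, 194, 227]  (not all equal)
t=2: [67, 186, 141, 76, 70, 131, 68, 74]  (not all equal)
t=3: [177, 77, 66, 182, 182, 70, 179, 195]  (not all equal)
t=4: [67, 185, 170, 76, 69, 168, 68, 65]  (not all equal)
t=5: [178, 76, 73, 182, 180, 80, 179, 183]  (not all equal)
t=6: [69, 183, 180, 77, 69, 182, 69, 62]  (not all equal)
t=7: [180, 76, 75, 184, 180, 83, 180, 179]  (not all equal)
t=8: [69, 184, 183, 79, 69, 186, 69, 61]  (not all equal)
t=9: [181, 77, 76, 187, 180, 84, 180, 178]  (not all equal)
t=10: [70, 185, 184, 79, 70, 187, 70, 61]  (not all equal)
t=11: [182, 77, 77, 187, 182, 84, 182, 178]  (not all equal)
t=12: [71, 185, 185, 79, 70, 187, 70, 61]  (not all equal)
t=13: [184, 77, 78, 187, 182, 85, 182, 178]  (not all equal)
t=14: [72, 186, 187, 79, 71, 189, 71, 61]  (not all equal)
t=15: [186, 77, 78, 187, 184, 86, 184, 178]  (not all equal)
t=16: [72, 186, 187, 79, 71, 190, 72, 62]  (not all equal)
t=17: [186, 77, 78, 187, 184, 86, 185, 180]  (not all equal)
t=18: [72, 186, 187, 79, 71, 190, 72, 62]  (not all equal)

Answer: never
Key observation: The state at step 16 reappears at step 18 — the system is in a cycle of period 2 from step 16 on.  No step 0..18 is synchronized, and the cycle repeats forever, so no step up to 150 (or ever) has all sites equal.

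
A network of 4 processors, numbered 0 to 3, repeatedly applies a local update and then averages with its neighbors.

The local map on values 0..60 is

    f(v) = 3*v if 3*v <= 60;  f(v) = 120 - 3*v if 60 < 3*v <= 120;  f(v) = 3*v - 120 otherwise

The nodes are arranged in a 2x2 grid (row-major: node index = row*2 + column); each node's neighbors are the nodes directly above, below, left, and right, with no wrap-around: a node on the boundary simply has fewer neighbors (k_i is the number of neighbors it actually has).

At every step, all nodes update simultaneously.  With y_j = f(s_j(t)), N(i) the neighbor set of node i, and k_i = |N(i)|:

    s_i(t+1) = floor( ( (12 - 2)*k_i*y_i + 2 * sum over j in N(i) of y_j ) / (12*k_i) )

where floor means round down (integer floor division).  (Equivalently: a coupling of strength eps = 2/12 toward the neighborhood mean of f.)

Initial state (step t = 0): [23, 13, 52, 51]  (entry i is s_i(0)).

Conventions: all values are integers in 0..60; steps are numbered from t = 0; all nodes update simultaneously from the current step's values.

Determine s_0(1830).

Simulating step by step:
t=0: [23, 13, 52, 51]
t=1: [48, 39, 37, 33]
t=2: [21, 6, 11, 18]
t=3: [51, 24, 36, 49]
t=4: [32, 45, 15, 27]
t=5: [25, 17, 42, 37]
t=6: [42, 47, 9, 12]
t=7: [9, 21, 26, 34]
t=8: [30, 51, 38, 23]
t=9: [28, 34, 11, 45]
t=10: [34, 19, 31, 16]
t=11: [22, 53, 28, 47]
t=12: [51, 38, 36, 23]
t=13: [29, 12, 17, 44]
t=14: [34, 33, 46, 17]
t=15: [18, 23, 20, 45]
t=16: [54, 48, 55, 21]
t=17: [40, 28, 45, 53]
t=18: [4, 33, 15, 36]
t=19: [15, 19, 39, 15]
t=20: [42, 55, 10, 42]
t=21: [11, 38, 26, 11]
t=22: [31, 10, 40, 31]
t=23: [25, 29, 4, 25]
t=24: [41, 35, 17, 41]
t=25: [8, 13, 43, 8]
t=26: [24, 36, 11, 24]
t=27: [43, 18, 35, 43]
t=28: [13, 46, 14, 13]
t=29: [37, 21, 41, 37]
t=30: [12, 49, 4, 12]
t=31: [33, 28, 16, 33]
t=32: [24, 33, 43, 24]
t=33: [42, 25, 15, 42]
t=34: [12, 38, 38, 12]
t=35: [31, 11, 11, 31]
t=36: [28, 32, 32, 28]
t=37: [34, 26, 26, 34]
t=38: [22, 38, 38, 22]
t=39: [46, 14, 14, 46]
t=40: [22, 38, 38, 22]

Answer: s_0(1830) = 22
Key observation: The state at step 38, [22, 38, 38, 22], reappears at step 40: the system is in a cycle of period 2 from step 38 on.  Therefore the state at step 1830 equals the state at step 38 + ((1830 - 38) mod 2) = 38, which is [22, 38, 38, 22].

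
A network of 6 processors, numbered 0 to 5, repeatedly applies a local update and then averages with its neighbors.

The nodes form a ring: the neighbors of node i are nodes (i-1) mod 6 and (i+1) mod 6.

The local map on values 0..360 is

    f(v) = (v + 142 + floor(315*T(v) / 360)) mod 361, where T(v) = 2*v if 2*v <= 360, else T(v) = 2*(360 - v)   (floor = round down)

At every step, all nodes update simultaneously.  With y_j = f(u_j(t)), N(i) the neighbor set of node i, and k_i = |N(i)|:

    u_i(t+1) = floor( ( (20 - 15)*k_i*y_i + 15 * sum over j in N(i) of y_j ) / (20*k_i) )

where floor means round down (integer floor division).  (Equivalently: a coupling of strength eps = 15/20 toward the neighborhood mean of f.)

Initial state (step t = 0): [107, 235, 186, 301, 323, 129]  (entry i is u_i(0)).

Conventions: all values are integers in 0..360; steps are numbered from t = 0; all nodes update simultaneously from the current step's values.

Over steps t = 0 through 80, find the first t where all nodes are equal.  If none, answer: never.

Answer: 12
Key observation: Synchronization is absorbing here: once all nodes are equal they stay equal, and step 12 is the first all-equal step.

Derivation:
t=0: [107, 235, 186, 301, 323, 129]  (not all equal)
t=1: [157, 188, 224, 210, 162, 124]  (not all equal)
t=2: [200, 238, 256, 239, 197, 194]  (not all equal)
t=3: [251, 238, 228, 238, 251, 262]  (not all equal)
t=4: [222, 231, 234, 231, 222, 220]  (not all equal)
t=5: [242, 238, 236, 238, 242, 244]  (not all equal)
t=6: [229, 231, 232, 231, 229, 228]  (not all equal)
t=7: [238, 237, 237, 237, 238, 239]  (not all equal)
t=8: [232, 232, 233, 232, 232, 231]  (not all equal)
t=9: [237, 236, 236, 236, 237, 237]  (not all equal)
t=10: [233, 233, 234, 233, 233, 233]  (not all equal)
t=11: [236, 235, 235, 235, 236, 236]  (not all equal)
t=12: [234, 234, 234, 234, 234, 234]  (all equal)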